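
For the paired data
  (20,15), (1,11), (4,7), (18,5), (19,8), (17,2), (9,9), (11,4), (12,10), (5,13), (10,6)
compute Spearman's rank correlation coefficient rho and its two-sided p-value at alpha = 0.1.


Step 1: Rank x and y separately (midranks; no ties here).
rank(x): 20->11, 1->1, 4->2, 18->9, 19->10, 17->8, 9->4, 11->6, 12->7, 5->3, 10->5
rank(y): 15->11, 11->9, 7->5, 5->3, 8->6, 2->1, 9->7, 4->2, 10->8, 13->10, 6->4
Step 2: d_i = R_x(i) - R_y(i); compute d_i^2.
  (11-11)^2=0, (1-9)^2=64, (2-5)^2=9, (9-3)^2=36, (10-6)^2=16, (8-1)^2=49, (4-7)^2=9, (6-2)^2=16, (7-8)^2=1, (3-10)^2=49, (5-4)^2=1
sum(d^2) = 250.
Step 3: rho = 1 - 6*250 / (11*(11^2 - 1)) = 1 - 1500/1320 = -0.136364.
Step 4: Under H0, t = rho * sqrt((n-2)/(1-rho^2)) = -0.4129 ~ t(9).
Step 5: Two-sided p-value from the t-distribution with 9 df = 0.689309.
Step 6: alpha = 0.1. fail to reject H0.

rho = -0.1364, p = 0.689309, fail to reject H0 at alpha = 0.1.


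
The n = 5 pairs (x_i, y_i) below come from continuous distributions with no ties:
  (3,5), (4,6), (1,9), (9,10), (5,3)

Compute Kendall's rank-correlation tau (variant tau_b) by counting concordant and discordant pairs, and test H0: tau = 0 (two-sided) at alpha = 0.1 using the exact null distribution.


Step 1: Enumerate the 10 unordered pairs (i,j) with i<j and classify each by sign(x_j-x_i) * sign(y_j-y_i).
  (1,2):dx=+1,dy=+1->C; (1,3):dx=-2,dy=+4->D; (1,4):dx=+6,dy=+5->C; (1,5):dx=+2,dy=-2->D
  (2,3):dx=-3,dy=+3->D; (2,4):dx=+5,dy=+4->C; (2,5):dx=+1,dy=-3->D; (3,4):dx=+8,dy=+1->C
  (3,5):dx=+4,dy=-6->D; (4,5):dx=-4,dy=-7->C
Step 2: C = 5, D = 5, total pairs = 10.
Step 3: tau = (C - D)/(n(n-1)/2) = (5 - 5)/10 = 0.000000.
Step 4: Exact two-sided p-value (enumerate n! = 120 permutations of y under H0): p = 1.000000.
Step 5: alpha = 0.1. fail to reject H0.

tau_b = 0.0000 (C=5, D=5), p = 1.000000, fail to reject H0.


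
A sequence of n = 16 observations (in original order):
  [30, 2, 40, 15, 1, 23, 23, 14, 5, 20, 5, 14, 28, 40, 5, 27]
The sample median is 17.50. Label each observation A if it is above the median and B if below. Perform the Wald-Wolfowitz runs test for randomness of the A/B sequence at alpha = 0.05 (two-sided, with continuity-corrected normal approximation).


Step 1: Compute median = 17.50; label A = above, B = below.
Labels in order: ABABBAABBABBAABA  (n_A = 8, n_B = 8)
Step 2: Count runs R = 11.
Step 3: Under H0 (random ordering), E[R] = 2*n_A*n_B/(n_A+n_B) + 1 = 2*8*8/16 + 1 = 9.0000.
        Var[R] = 2*n_A*n_B*(2*n_A*n_B - n_A - n_B) / ((n_A+n_B)^2 * (n_A+n_B-1)) = 14336/3840 = 3.7333.
        SD[R] = 1.9322.
Step 4: Continuity-corrected z = (R - 0.5 - E[R]) / SD[R] = (11 - 0.5 - 9.0000) / 1.9322 = 0.7763.
Step 5: Two-sided p-value via normal approximation = 2*(1 - Phi(|z|)) = 0.437558.
Step 6: alpha = 0.05. fail to reject H0.

R = 11, z = 0.7763, p = 0.437558, fail to reject H0.


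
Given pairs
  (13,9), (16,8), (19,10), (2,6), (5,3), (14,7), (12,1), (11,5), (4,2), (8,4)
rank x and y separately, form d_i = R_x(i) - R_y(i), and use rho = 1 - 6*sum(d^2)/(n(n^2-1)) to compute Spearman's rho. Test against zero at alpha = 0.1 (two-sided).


Step 1: Rank x and y separately (midranks; no ties here).
rank(x): 13->7, 16->9, 19->10, 2->1, 5->3, 14->8, 12->6, 11->5, 4->2, 8->4
rank(y): 9->9, 8->8, 10->10, 6->6, 3->3, 7->7, 1->1, 5->5, 2->2, 4->4
Step 2: d_i = R_x(i) - R_y(i); compute d_i^2.
  (7-9)^2=4, (9-8)^2=1, (10-10)^2=0, (1-6)^2=25, (3-3)^2=0, (8-7)^2=1, (6-1)^2=25, (5-5)^2=0, (2-2)^2=0, (4-4)^2=0
sum(d^2) = 56.
Step 3: rho = 1 - 6*56 / (10*(10^2 - 1)) = 1 - 336/990 = 0.660606.
Step 4: Under H0, t = rho * sqrt((n-2)/(1-rho^2)) = 2.4889 ~ t(8).
Step 5: Two-sided p-value from the t-distribution with 8 df = 0.037588.
Step 6: alpha = 0.1. reject H0.

rho = 0.6606, p = 0.037588, reject H0 at alpha = 0.1.


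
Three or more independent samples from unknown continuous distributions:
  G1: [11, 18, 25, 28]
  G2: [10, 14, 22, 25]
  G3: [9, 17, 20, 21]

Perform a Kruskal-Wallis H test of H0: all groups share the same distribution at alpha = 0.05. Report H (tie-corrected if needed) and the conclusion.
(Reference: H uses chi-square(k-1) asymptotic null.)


Step 1: Combine all N = 12 observations and assign midranks.
sorted (value, group, rank): (9,G3,1), (10,G2,2), (11,G1,3), (14,G2,4), (17,G3,5), (18,G1,6), (20,G3,7), (21,G3,8), (22,G2,9), (25,G1,10.5), (25,G2,10.5), (28,G1,12)
Step 2: Sum ranks within each group.
R_1 = 31.5 (n_1 = 4)
R_2 = 25.5 (n_2 = 4)
R_3 = 21 (n_3 = 4)
Step 3: H = 12/(N(N+1)) * sum(R_i^2/n_i) - 3(N+1)
     = 12/(12*13) * (31.5^2/4 + 25.5^2/4 + 21^2/4) - 3*13
     = 0.076923 * 520.875 - 39
     = 1.067308.
Step 4: Ties present; correction factor C = 1 - 6/(12^3 - 12) = 0.996503. Corrected H = 1.067308 / 0.996503 = 1.071053.
Step 5: Under H0, H ~ chi^2(2); p-value = 0.585361.
Step 6: alpha = 0.05. fail to reject H0.

H = 1.0711, df = 2, p = 0.585361, fail to reject H0.


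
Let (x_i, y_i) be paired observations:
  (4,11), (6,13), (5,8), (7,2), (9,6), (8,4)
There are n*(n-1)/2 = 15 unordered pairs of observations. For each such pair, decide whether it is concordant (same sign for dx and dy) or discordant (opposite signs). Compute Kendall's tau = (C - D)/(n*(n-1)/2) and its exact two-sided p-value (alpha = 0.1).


Step 1: Enumerate the 15 unordered pairs (i,j) with i<j and classify each by sign(x_j-x_i) * sign(y_j-y_i).
  (1,2):dx=+2,dy=+2->C; (1,3):dx=+1,dy=-3->D; (1,4):dx=+3,dy=-9->D; (1,5):dx=+5,dy=-5->D
  (1,6):dx=+4,dy=-7->D; (2,3):dx=-1,dy=-5->C; (2,4):dx=+1,dy=-11->D; (2,5):dx=+3,dy=-7->D
  (2,6):dx=+2,dy=-9->D; (3,4):dx=+2,dy=-6->D; (3,5):dx=+4,dy=-2->D; (3,6):dx=+3,dy=-4->D
  (4,5):dx=+2,dy=+4->C; (4,6):dx=+1,dy=+2->C; (5,6):dx=-1,dy=-2->C
Step 2: C = 5, D = 10, total pairs = 15.
Step 3: tau = (C - D)/(n(n-1)/2) = (5 - 10)/15 = -0.333333.
Step 4: Exact two-sided p-value (enumerate n! = 720 permutations of y under H0): p = 0.469444.
Step 5: alpha = 0.1. fail to reject H0.

tau_b = -0.3333 (C=5, D=10), p = 0.469444, fail to reject H0.


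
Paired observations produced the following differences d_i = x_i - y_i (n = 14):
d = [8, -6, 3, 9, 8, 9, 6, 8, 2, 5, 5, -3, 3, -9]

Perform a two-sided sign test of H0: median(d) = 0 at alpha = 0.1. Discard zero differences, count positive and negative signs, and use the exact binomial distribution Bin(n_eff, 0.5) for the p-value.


Step 1: Discard zero differences. Original n = 14; n_eff = number of nonzero differences = 14.
Nonzero differences (with sign): +8, -6, +3, +9, +8, +9, +6, +8, +2, +5, +5, -3, +3, -9
Step 2: Count signs: positive = 11, negative = 3.
Step 3: Under H0: P(positive) = 0.5, so the number of positives S ~ Bin(14, 0.5).
Step 4: Two-sided exact p-value = sum of Bin(14,0.5) probabilities at or below the observed probability = 0.057373.
Step 5: alpha = 0.1. reject H0.

n_eff = 14, pos = 11, neg = 3, p = 0.057373, reject H0.


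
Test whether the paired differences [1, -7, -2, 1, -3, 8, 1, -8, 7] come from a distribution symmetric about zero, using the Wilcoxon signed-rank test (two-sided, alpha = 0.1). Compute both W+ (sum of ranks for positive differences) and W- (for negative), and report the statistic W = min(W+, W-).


Step 1: Drop any zero differences (none here) and take |d_i|.
|d| = [1, 7, 2, 1, 3, 8, 1, 8, 7]
Step 2: Midrank |d_i| (ties get averaged ranks).
ranks: |1|->2, |7|->6.5, |2|->4, |1|->2, |3|->5, |8|->8.5, |1|->2, |8|->8.5, |7|->6.5
Step 3: Attach original signs; sum ranks with positive sign and with negative sign.
W+ = 2 + 2 + 8.5 + 2 + 6.5 = 21
W- = 6.5 + 4 + 5 + 8.5 = 24
(Check: W+ + W- = 45 should equal n(n+1)/2 = 45.)
Step 4: Test statistic W = min(W+, W-) = 21.
Step 5: Ties in |d|, so use the tie-corrected normal approximation.
        E[W] = n(n+1)/4 = 9*10/4 = 22.5.
        Tie groups: |d|=1 (t=3), |d|=7 (t=2), |d|=8 (t=2); sum(t^3 - t) = 36.
        Var[W] = n(n+1)(2n+1)/24 - sum(t^3-t)/48 = 1710/24 - 36/48 = 70.5.
        z = (W - E[W]) / sqrt(Var[W]) = (21 - 22.5) / 8.3964 = -0.1786.
        Two-sided p = 2*Phi(z) = 0.858215.
Step 6: alpha = 0.1. fail to reject H0.

W+ = 21, W- = 24, W = min = 21, p = 0.858215, fail to reject H0.


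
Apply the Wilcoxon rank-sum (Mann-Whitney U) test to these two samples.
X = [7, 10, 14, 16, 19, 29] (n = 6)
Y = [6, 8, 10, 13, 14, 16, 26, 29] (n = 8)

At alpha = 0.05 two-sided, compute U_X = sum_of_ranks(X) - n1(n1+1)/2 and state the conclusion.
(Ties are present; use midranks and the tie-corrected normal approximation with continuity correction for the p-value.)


Step 1: Combine and sort all 14 observations; assign midranks.
sorted (value, group): (6,Y), (7,X), (8,Y), (10,X), (10,Y), (13,Y), (14,X), (14,Y), (16,X), (16,Y), (19,X), (26,Y), (29,X), (29,Y)
ranks: 6->1, 7->2, 8->3, 10->4.5, 10->4.5, 13->6, 14->7.5, 14->7.5, 16->9.5, 16->9.5, 19->11, 26->12, 29->13.5, 29->13.5
Step 2: Rank sum for X: R1 = 2 + 4.5 + 7.5 + 9.5 + 11 + 13.5 = 48.
Step 3: U_X = R1 - n1(n1+1)/2 = 48 - 6*7/2 = 48 - 21 = 27.
       U_Y = n1*n2 - U_X = 48 - 27 = 21.
Step 4: Ties are present, so use the tie-corrected normal approximation (with continuity correction) for the p-value.
Step 5: p-value = 0.745804; compare to alpha = 0.05. fail to reject H0.

U_X = 27, p = 0.745804, fail to reject H0 at alpha = 0.05.


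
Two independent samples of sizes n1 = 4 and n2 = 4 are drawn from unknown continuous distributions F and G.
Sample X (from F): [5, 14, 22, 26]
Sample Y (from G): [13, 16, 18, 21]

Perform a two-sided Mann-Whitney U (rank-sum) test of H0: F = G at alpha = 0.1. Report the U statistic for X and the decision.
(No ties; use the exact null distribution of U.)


Step 1: Combine and sort all 8 observations; assign midranks.
sorted (value, group): (5,X), (13,Y), (14,X), (16,Y), (18,Y), (21,Y), (22,X), (26,X)
ranks: 5->1, 13->2, 14->3, 16->4, 18->5, 21->6, 22->7, 26->8
Step 2: Rank sum for X: R1 = 1 + 3 + 7 + 8 = 19.
Step 3: U_X = R1 - n1(n1+1)/2 = 19 - 4*5/2 = 19 - 10 = 9.
       U_Y = n1*n2 - U_X = 16 - 9 = 7.
Step 4: No ties, so the exact null distribution of U (based on enumerating the C(8,4) = 70 equally likely rank assignments) gives the two-sided p-value.
Step 5: p-value = 0.885714; compare to alpha = 0.1. fail to reject H0.

U_X = 9, p = 0.885714, fail to reject H0 at alpha = 0.1.


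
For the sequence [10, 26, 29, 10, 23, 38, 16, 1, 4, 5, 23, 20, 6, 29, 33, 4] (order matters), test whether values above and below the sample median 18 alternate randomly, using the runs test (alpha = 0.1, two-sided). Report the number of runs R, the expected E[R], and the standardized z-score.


Step 1: Compute median = 18; label A = above, B = below.
Labels in order: BAABAABBBBAABAAB  (n_A = 8, n_B = 8)
Step 2: Count runs R = 9.
Step 3: Under H0 (random ordering), E[R] = 2*n_A*n_B/(n_A+n_B) + 1 = 2*8*8/16 + 1 = 9.0000.
        Var[R] = 2*n_A*n_B*(2*n_A*n_B - n_A - n_B) / ((n_A+n_B)^2 * (n_A+n_B-1)) = 14336/3840 = 3.7333.
        SD[R] = 1.9322.
Step 4: R = E[R], so z = 0 with no continuity correction.
Step 5: Two-sided p-value via normal approximation = 2*(1 - Phi(|z|)) = 1.000000.
Step 6: alpha = 0.1. fail to reject H0.

R = 9, z = 0.0000, p = 1.000000, fail to reject H0.


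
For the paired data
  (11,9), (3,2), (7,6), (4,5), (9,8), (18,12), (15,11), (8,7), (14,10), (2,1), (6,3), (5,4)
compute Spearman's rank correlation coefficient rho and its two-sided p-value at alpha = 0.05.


Step 1: Rank x and y separately (midranks; no ties here).
rank(x): 11->9, 3->2, 7->6, 4->3, 9->8, 18->12, 15->11, 8->7, 14->10, 2->1, 6->5, 5->4
rank(y): 9->9, 2->2, 6->6, 5->5, 8->8, 12->12, 11->11, 7->7, 10->10, 1->1, 3->3, 4->4
Step 2: d_i = R_x(i) - R_y(i); compute d_i^2.
  (9-9)^2=0, (2-2)^2=0, (6-6)^2=0, (3-5)^2=4, (8-8)^2=0, (12-12)^2=0, (11-11)^2=0, (7-7)^2=0, (10-10)^2=0, (1-1)^2=0, (5-3)^2=4, (4-4)^2=0
sum(d^2) = 8.
Step 3: rho = 1 - 6*8 / (12*(12^2 - 1)) = 1 - 48/1716 = 0.972028.
Step 4: Under H0, t = rho * sqrt((n-2)/(1-rho^2)) = 13.0876 ~ t(10).
Step 5: Two-sided p-value from the t-distribution with 10 df = 0.000000.
Step 6: alpha = 0.05. reject H0.

rho = 0.9720, p = 0.000000, reject H0 at alpha = 0.05.


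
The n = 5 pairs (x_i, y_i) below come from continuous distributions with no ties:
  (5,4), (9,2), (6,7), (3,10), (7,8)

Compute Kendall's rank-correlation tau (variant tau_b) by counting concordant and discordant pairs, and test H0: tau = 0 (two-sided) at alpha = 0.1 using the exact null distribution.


Step 1: Enumerate the 10 unordered pairs (i,j) with i<j and classify each by sign(x_j-x_i) * sign(y_j-y_i).
  (1,2):dx=+4,dy=-2->D; (1,3):dx=+1,dy=+3->C; (1,4):dx=-2,dy=+6->D; (1,5):dx=+2,dy=+4->C
  (2,3):dx=-3,dy=+5->D; (2,4):dx=-6,dy=+8->D; (2,5):dx=-2,dy=+6->D; (3,4):dx=-3,dy=+3->D
  (3,5):dx=+1,dy=+1->C; (4,5):dx=+4,dy=-2->D
Step 2: C = 3, D = 7, total pairs = 10.
Step 3: tau = (C - D)/(n(n-1)/2) = (3 - 7)/10 = -0.400000.
Step 4: Exact two-sided p-value (enumerate n! = 120 permutations of y under H0): p = 0.483333.
Step 5: alpha = 0.1. fail to reject H0.

tau_b = -0.4000 (C=3, D=7), p = 0.483333, fail to reject H0.


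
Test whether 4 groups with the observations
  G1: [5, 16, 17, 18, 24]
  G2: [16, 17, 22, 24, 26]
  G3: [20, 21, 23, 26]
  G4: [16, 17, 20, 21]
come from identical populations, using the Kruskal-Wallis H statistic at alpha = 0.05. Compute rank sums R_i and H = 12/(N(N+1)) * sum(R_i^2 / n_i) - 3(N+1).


Step 1: Combine all N = 18 observations and assign midranks.
sorted (value, group, rank): (5,G1,1), (16,G1,3), (16,G2,3), (16,G4,3), (17,G1,6), (17,G2,6), (17,G4,6), (18,G1,8), (20,G3,9.5), (20,G4,9.5), (21,G3,11.5), (21,G4,11.5), (22,G2,13), (23,G3,14), (24,G1,15.5), (24,G2,15.5), (26,G2,17.5), (26,G3,17.5)
Step 2: Sum ranks within each group.
R_1 = 33.5 (n_1 = 5)
R_2 = 55 (n_2 = 5)
R_3 = 52.5 (n_3 = 4)
R_4 = 30 (n_4 = 4)
Step 3: H = 12/(N(N+1)) * sum(R_i^2/n_i) - 3(N+1)
     = 12/(18*19) * (33.5^2/5 + 55^2/5 + 52.5^2/4 + 30^2/4) - 3*19
     = 0.035088 * 1743.51 - 57
     = 4.175877.
Step 4: Ties present; correction factor C = 1 - 72/(18^3 - 18) = 0.987616. Corrected H = 4.175877 / 0.987616 = 4.228239.
Step 5: Under H0, H ~ chi^2(3); p-value = 0.237850.
Step 6: alpha = 0.05. fail to reject H0.

H = 4.2282, df = 3, p = 0.237850, fail to reject H0.


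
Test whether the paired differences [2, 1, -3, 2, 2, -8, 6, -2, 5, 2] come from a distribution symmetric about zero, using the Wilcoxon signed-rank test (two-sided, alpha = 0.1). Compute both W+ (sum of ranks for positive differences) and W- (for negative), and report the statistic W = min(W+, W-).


Step 1: Drop any zero differences (none here) and take |d_i|.
|d| = [2, 1, 3, 2, 2, 8, 6, 2, 5, 2]
Step 2: Midrank |d_i| (ties get averaged ranks).
ranks: |2|->4, |1|->1, |3|->7, |2|->4, |2|->4, |8|->10, |6|->9, |2|->4, |5|->8, |2|->4
Step 3: Attach original signs; sum ranks with positive sign and with negative sign.
W+ = 4 + 1 + 4 + 4 + 9 + 8 + 4 = 34
W- = 7 + 10 + 4 = 21
(Check: W+ + W- = 55 should equal n(n+1)/2 = 55.)
Step 4: Test statistic W = min(W+, W-) = 21.
Step 5: Ties in |d|, so use the tie-corrected normal approximation.
        E[W] = n(n+1)/4 = 10*11/4 = 27.5.
        Tie groups: |d|=2 (t=5); sum(t^3 - t) = 120.
        Var[W] = n(n+1)(2n+1)/24 - sum(t^3-t)/48 = 2310/24 - 120/48 = 93.75.
        z = (W - E[W]) / sqrt(Var[W]) = (21 - 27.5) / 9.6825 = -0.6713.
        Two-sided p = 2*Phi(z) = 0.502019.
Step 6: alpha = 0.1. fail to reject H0.

W+ = 34, W- = 21, W = min = 21, p = 0.502019, fail to reject H0.


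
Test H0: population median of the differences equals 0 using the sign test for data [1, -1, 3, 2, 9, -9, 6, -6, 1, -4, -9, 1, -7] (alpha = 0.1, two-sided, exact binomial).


Step 1: Discard zero differences. Original n = 13; n_eff = number of nonzero differences = 13.
Nonzero differences (with sign): +1, -1, +3, +2, +9, -9, +6, -6, +1, -4, -9, +1, -7
Step 2: Count signs: positive = 7, negative = 6.
Step 3: Under H0: P(positive) = 0.5, so the number of positives S ~ Bin(13, 0.5).
Step 4: Two-sided exact p-value = sum of Bin(13,0.5) probabilities at or below the observed probability = 1.000000.
Step 5: alpha = 0.1. fail to reject H0.

n_eff = 13, pos = 7, neg = 6, p = 1.000000, fail to reject H0.


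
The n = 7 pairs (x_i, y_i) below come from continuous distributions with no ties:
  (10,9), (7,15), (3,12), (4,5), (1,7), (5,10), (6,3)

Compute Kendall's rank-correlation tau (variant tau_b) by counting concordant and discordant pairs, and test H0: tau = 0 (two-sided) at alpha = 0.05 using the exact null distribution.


Step 1: Enumerate the 21 unordered pairs (i,j) with i<j and classify each by sign(x_j-x_i) * sign(y_j-y_i).
  (1,2):dx=-3,dy=+6->D; (1,3):dx=-7,dy=+3->D; (1,4):dx=-6,dy=-4->C; (1,5):dx=-9,dy=-2->C
  (1,6):dx=-5,dy=+1->D; (1,7):dx=-4,dy=-6->C; (2,3):dx=-4,dy=-3->C; (2,4):dx=-3,dy=-10->C
  (2,5):dx=-6,dy=-8->C; (2,6):dx=-2,dy=-5->C; (2,7):dx=-1,dy=-12->C; (3,4):dx=+1,dy=-7->D
  (3,5):dx=-2,dy=-5->C; (3,6):dx=+2,dy=-2->D; (3,7):dx=+3,dy=-9->D; (4,5):dx=-3,dy=+2->D
  (4,6):dx=+1,dy=+5->C; (4,7):dx=+2,dy=-2->D; (5,6):dx=+4,dy=+3->C; (5,7):dx=+5,dy=-4->D
  (6,7):dx=+1,dy=-7->D
Step 2: C = 11, D = 10, total pairs = 21.
Step 3: tau = (C - D)/(n(n-1)/2) = (11 - 10)/21 = 0.047619.
Step 4: Exact two-sided p-value (enumerate n! = 5040 permutations of y under H0): p = 1.000000.
Step 5: alpha = 0.05. fail to reject H0.

tau_b = 0.0476 (C=11, D=10), p = 1.000000, fail to reject H0.


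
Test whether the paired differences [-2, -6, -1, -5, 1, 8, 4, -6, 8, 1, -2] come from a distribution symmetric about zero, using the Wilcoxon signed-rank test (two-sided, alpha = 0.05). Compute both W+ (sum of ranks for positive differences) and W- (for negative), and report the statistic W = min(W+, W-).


Step 1: Drop any zero differences (none here) and take |d_i|.
|d| = [2, 6, 1, 5, 1, 8, 4, 6, 8, 1, 2]
Step 2: Midrank |d_i| (ties get averaged ranks).
ranks: |2|->4.5, |6|->8.5, |1|->2, |5|->7, |1|->2, |8|->10.5, |4|->6, |6|->8.5, |8|->10.5, |1|->2, |2|->4.5
Step 3: Attach original signs; sum ranks with positive sign and with negative sign.
W+ = 2 + 10.5 + 6 + 10.5 + 2 = 31
W- = 4.5 + 8.5 + 2 + 7 + 8.5 + 4.5 = 35
(Check: W+ + W- = 66 should equal n(n+1)/2 = 66.)
Step 4: Test statistic W = min(W+, W-) = 31.
Step 5: Ties in |d|, so use the tie-corrected normal approximation.
        E[W] = n(n+1)/4 = 11*12/4 = 33.
        Tie groups: |d|=1 (t=3), |d|=2 (t=2), |d|=6 (t=2), |d|=8 (t=2); sum(t^3 - t) = 42.
        Var[W] = n(n+1)(2n+1)/24 - sum(t^3-t)/48 = 3036/24 - 42/48 = 125.625.
        z = (W - E[W]) / sqrt(Var[W]) = (31 - 33) / 11.2083 = -0.1784.
        Two-sided p = 2*Phi(z) = 0.858378.
Step 6: alpha = 0.05. fail to reject H0.

W+ = 31, W- = 35, W = min = 31, p = 0.858378, fail to reject H0.


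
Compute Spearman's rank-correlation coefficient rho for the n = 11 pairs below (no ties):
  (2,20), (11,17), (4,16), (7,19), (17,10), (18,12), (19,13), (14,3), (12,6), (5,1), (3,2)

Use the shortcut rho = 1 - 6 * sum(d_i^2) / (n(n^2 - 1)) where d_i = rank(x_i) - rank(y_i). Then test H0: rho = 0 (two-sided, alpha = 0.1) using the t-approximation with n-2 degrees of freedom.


Step 1: Rank x and y separately (midranks; no ties here).
rank(x): 2->1, 11->6, 4->3, 7->5, 17->9, 18->10, 19->11, 14->8, 12->7, 5->4, 3->2
rank(y): 20->11, 17->9, 16->8, 19->10, 10->5, 12->6, 13->7, 3->3, 6->4, 1->1, 2->2
Step 2: d_i = R_x(i) - R_y(i); compute d_i^2.
  (1-11)^2=100, (6-9)^2=9, (3-8)^2=25, (5-10)^2=25, (9-5)^2=16, (10-6)^2=16, (11-7)^2=16, (8-3)^2=25, (7-4)^2=9, (4-1)^2=9, (2-2)^2=0
sum(d^2) = 250.
Step 3: rho = 1 - 6*250 / (11*(11^2 - 1)) = 1 - 1500/1320 = -0.136364.
Step 4: Under H0, t = rho * sqrt((n-2)/(1-rho^2)) = -0.4129 ~ t(9).
Step 5: Two-sided p-value from the t-distribution with 9 df = 0.689309.
Step 6: alpha = 0.1. fail to reject H0.

rho = -0.1364, p = 0.689309, fail to reject H0 at alpha = 0.1.


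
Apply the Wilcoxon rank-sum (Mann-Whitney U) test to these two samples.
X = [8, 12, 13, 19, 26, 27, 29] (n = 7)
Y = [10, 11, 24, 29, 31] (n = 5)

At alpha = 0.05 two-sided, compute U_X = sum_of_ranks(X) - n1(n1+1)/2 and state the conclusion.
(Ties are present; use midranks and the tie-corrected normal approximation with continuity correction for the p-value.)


Step 1: Combine and sort all 12 observations; assign midranks.
sorted (value, group): (8,X), (10,Y), (11,Y), (12,X), (13,X), (19,X), (24,Y), (26,X), (27,X), (29,X), (29,Y), (31,Y)
ranks: 8->1, 10->2, 11->3, 12->4, 13->5, 19->6, 24->7, 26->8, 27->9, 29->10.5, 29->10.5, 31->12
Step 2: Rank sum for X: R1 = 1 + 4 + 5 + 6 + 8 + 9 + 10.5 = 43.5.
Step 3: U_X = R1 - n1(n1+1)/2 = 43.5 - 7*8/2 = 43.5 - 28 = 15.5.
       U_Y = n1*n2 - U_X = 35 - 15.5 = 19.5.
Step 4: Ties are present, so use the tie-corrected normal approximation (with continuity correction) for the p-value.
Step 5: p-value = 0.807210; compare to alpha = 0.05. fail to reject H0.

U_X = 15.5, p = 0.807210, fail to reject H0 at alpha = 0.05.


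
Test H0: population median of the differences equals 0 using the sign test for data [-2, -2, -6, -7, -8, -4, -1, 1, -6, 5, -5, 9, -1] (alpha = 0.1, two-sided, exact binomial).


Step 1: Discard zero differences. Original n = 13; n_eff = number of nonzero differences = 13.
Nonzero differences (with sign): -2, -2, -6, -7, -8, -4, -1, +1, -6, +5, -5, +9, -1
Step 2: Count signs: positive = 3, negative = 10.
Step 3: Under H0: P(positive) = 0.5, so the number of positives S ~ Bin(13, 0.5).
Step 4: Two-sided exact p-value = sum of Bin(13,0.5) probabilities at or below the observed probability = 0.092285.
Step 5: alpha = 0.1. reject H0.

n_eff = 13, pos = 3, neg = 10, p = 0.092285, reject H0.


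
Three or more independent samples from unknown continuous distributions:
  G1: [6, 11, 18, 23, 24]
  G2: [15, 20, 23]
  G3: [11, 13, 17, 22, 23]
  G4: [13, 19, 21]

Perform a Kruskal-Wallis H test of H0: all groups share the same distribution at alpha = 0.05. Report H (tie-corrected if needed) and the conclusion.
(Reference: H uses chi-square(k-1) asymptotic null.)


Step 1: Combine all N = 16 observations and assign midranks.
sorted (value, group, rank): (6,G1,1), (11,G1,2.5), (11,G3,2.5), (13,G3,4.5), (13,G4,4.5), (15,G2,6), (17,G3,7), (18,G1,8), (19,G4,9), (20,G2,10), (21,G4,11), (22,G3,12), (23,G1,14), (23,G2,14), (23,G3,14), (24,G1,16)
Step 2: Sum ranks within each group.
R_1 = 41.5 (n_1 = 5)
R_2 = 30 (n_2 = 3)
R_3 = 40 (n_3 = 5)
R_4 = 24.5 (n_4 = 3)
Step 3: H = 12/(N(N+1)) * sum(R_i^2/n_i) - 3(N+1)
     = 12/(16*17) * (41.5^2/5 + 30^2/3 + 40^2/5 + 24.5^2/3) - 3*17
     = 0.044118 * 1164.53 - 51
     = 0.376471.
Step 4: Ties present; correction factor C = 1 - 36/(16^3 - 16) = 0.991176. Corrected H = 0.376471 / 0.991176 = 0.379822.
Step 5: Under H0, H ~ chi^2(3); p-value = 0.944379.
Step 6: alpha = 0.05. fail to reject H0.

H = 0.3798, df = 3, p = 0.944379, fail to reject H0.


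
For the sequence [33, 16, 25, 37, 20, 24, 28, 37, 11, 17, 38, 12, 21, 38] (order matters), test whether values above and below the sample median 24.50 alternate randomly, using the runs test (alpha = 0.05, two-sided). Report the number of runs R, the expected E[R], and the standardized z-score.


Step 1: Compute median = 24.50; label A = above, B = below.
Labels in order: ABAABBAABBABBA  (n_A = 7, n_B = 7)
Step 2: Count runs R = 9.
Step 3: Under H0 (random ordering), E[R] = 2*n_A*n_B/(n_A+n_B) + 1 = 2*7*7/14 + 1 = 8.0000.
        Var[R] = 2*n_A*n_B*(2*n_A*n_B - n_A - n_B) / ((n_A+n_B)^2 * (n_A+n_B-1)) = 8232/2548 = 3.2308.
        SD[R] = 1.7974.
Step 4: Continuity-corrected z = (R - 0.5 - E[R]) / SD[R] = (9 - 0.5 - 8.0000) / 1.7974 = 0.2782.
Step 5: Two-sided p-value via normal approximation = 2*(1 - Phi(|z|)) = 0.780879.
Step 6: alpha = 0.05. fail to reject H0.

R = 9, z = 0.2782, p = 0.780879, fail to reject H0.


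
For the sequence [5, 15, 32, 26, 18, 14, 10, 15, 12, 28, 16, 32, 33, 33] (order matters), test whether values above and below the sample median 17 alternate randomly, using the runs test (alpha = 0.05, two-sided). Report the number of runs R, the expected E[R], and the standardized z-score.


Step 1: Compute median = 17; label A = above, B = below.
Labels in order: BBAAABBBBABAAA  (n_A = 7, n_B = 7)
Step 2: Count runs R = 6.
Step 3: Under H0 (random ordering), E[R] = 2*n_A*n_B/(n_A+n_B) + 1 = 2*7*7/14 + 1 = 8.0000.
        Var[R] = 2*n_A*n_B*(2*n_A*n_B - n_A - n_B) / ((n_A+n_B)^2 * (n_A+n_B-1)) = 8232/2548 = 3.2308.
        SD[R] = 1.7974.
Step 4: Continuity-corrected z = (R + 0.5 - E[R]) / SD[R] = (6 + 0.5 - 8.0000) / 1.7974 = -0.8345.
Step 5: Two-sided p-value via normal approximation = 2*(1 - Phi(|z|)) = 0.403986.
Step 6: alpha = 0.05. fail to reject H0.

R = 6, z = -0.8345, p = 0.403986, fail to reject H0.


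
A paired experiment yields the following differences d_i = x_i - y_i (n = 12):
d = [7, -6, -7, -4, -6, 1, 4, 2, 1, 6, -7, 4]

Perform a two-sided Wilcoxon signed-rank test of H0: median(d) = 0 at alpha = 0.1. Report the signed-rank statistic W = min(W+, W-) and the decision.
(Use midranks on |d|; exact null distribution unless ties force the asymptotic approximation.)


Step 1: Drop any zero differences (none here) and take |d_i|.
|d| = [7, 6, 7, 4, 6, 1, 4, 2, 1, 6, 7, 4]
Step 2: Midrank |d_i| (ties get averaged ranks).
ranks: |7|->11, |6|->8, |7|->11, |4|->5, |6|->8, |1|->1.5, |4|->5, |2|->3, |1|->1.5, |6|->8, |7|->11, |4|->5
Step 3: Attach original signs; sum ranks with positive sign and with negative sign.
W+ = 11 + 1.5 + 5 + 3 + 1.5 + 8 + 5 = 35
W- = 8 + 11 + 5 + 8 + 11 = 43
(Check: W+ + W- = 78 should equal n(n+1)/2 = 78.)
Step 4: Test statistic W = min(W+, W-) = 35.
Step 5: Ties in |d|, so use the tie-corrected normal approximation.
        E[W] = n(n+1)/4 = 12*13/4 = 39.
        Tie groups: |d|=1 (t=2), |d|=4 (t=3), |d|=6 (t=3), |d|=7 (t=3); sum(t^3 - t) = 78.
        Var[W] = n(n+1)(2n+1)/24 - sum(t^3-t)/48 = 3900/24 - 78/48 = 160.875.
        z = (W - E[W]) / sqrt(Var[W]) = (35 - 39) / 12.6837 = -0.3154.
        Two-sided p = 2*Phi(z) = 0.752483.
Step 6: alpha = 0.1. fail to reject H0.

W+ = 35, W- = 43, W = min = 35, p = 0.752483, fail to reject H0.


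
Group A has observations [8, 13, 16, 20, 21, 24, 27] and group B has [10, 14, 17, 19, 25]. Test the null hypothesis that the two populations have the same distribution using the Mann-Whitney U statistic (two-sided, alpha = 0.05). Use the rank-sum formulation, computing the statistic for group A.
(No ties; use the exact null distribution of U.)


Step 1: Combine and sort all 12 observations; assign midranks.
sorted (value, group): (8,X), (10,Y), (13,X), (14,Y), (16,X), (17,Y), (19,Y), (20,X), (21,X), (24,X), (25,Y), (27,X)
ranks: 8->1, 10->2, 13->3, 14->4, 16->5, 17->6, 19->7, 20->8, 21->9, 24->10, 25->11, 27->12
Step 2: Rank sum for X: R1 = 1 + 3 + 5 + 8 + 9 + 10 + 12 = 48.
Step 3: U_X = R1 - n1(n1+1)/2 = 48 - 7*8/2 = 48 - 28 = 20.
       U_Y = n1*n2 - U_X = 35 - 20 = 15.
Step 4: No ties, so the exact null distribution of U (based on enumerating the C(12,7) = 792 equally likely rank assignments) gives the two-sided p-value.
Step 5: p-value = 0.755051; compare to alpha = 0.05. fail to reject H0.

U_X = 20, p = 0.755051, fail to reject H0 at alpha = 0.05.


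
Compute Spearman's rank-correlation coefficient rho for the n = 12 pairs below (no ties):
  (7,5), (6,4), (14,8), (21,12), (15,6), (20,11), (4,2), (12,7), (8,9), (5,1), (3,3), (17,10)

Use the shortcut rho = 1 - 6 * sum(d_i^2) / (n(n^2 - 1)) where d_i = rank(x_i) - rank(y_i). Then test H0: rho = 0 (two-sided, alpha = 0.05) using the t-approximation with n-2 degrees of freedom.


Step 1: Rank x and y separately (midranks; no ties here).
rank(x): 7->5, 6->4, 14->8, 21->12, 15->9, 20->11, 4->2, 12->7, 8->6, 5->3, 3->1, 17->10
rank(y): 5->5, 4->4, 8->8, 12->12, 6->6, 11->11, 2->2, 7->7, 9->9, 1->1, 3->3, 10->10
Step 2: d_i = R_x(i) - R_y(i); compute d_i^2.
  (5-5)^2=0, (4-4)^2=0, (8-8)^2=0, (12-12)^2=0, (9-6)^2=9, (11-11)^2=0, (2-2)^2=0, (7-7)^2=0, (6-9)^2=9, (3-1)^2=4, (1-3)^2=4, (10-10)^2=0
sum(d^2) = 26.
Step 3: rho = 1 - 6*26 / (12*(12^2 - 1)) = 1 - 156/1716 = 0.909091.
Step 4: Under H0, t = rho * sqrt((n-2)/(1-rho^2)) = 6.9007 ~ t(10).
Step 5: Two-sided p-value from the t-distribution with 10 df = 0.000042.
Step 6: alpha = 0.05. reject H0.

rho = 0.9091, p = 0.000042, reject H0 at alpha = 0.05.


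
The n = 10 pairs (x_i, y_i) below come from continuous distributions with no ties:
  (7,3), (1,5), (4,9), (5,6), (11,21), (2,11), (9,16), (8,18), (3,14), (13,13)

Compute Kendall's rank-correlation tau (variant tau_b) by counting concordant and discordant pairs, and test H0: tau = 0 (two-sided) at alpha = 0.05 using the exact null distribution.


Step 1: Enumerate the 45 unordered pairs (i,j) with i<j and classify each by sign(x_j-x_i) * sign(y_j-y_i).
  (1,2):dx=-6,dy=+2->D; (1,3):dx=-3,dy=+6->D; (1,4):dx=-2,dy=+3->D; (1,5):dx=+4,dy=+18->C
  (1,6):dx=-5,dy=+8->D; (1,7):dx=+2,dy=+13->C; (1,8):dx=+1,dy=+15->C; (1,9):dx=-4,dy=+11->D
  (1,10):dx=+6,dy=+10->C; (2,3):dx=+3,dy=+4->C; (2,4):dx=+4,dy=+1->C; (2,5):dx=+10,dy=+16->C
  (2,6):dx=+1,dy=+6->C; (2,7):dx=+8,dy=+11->C; (2,8):dx=+7,dy=+13->C; (2,9):dx=+2,dy=+9->C
  (2,10):dx=+12,dy=+8->C; (3,4):dx=+1,dy=-3->D; (3,5):dx=+7,dy=+12->C; (3,6):dx=-2,dy=+2->D
  (3,7):dx=+5,dy=+7->C; (3,8):dx=+4,dy=+9->C; (3,9):dx=-1,dy=+5->D; (3,10):dx=+9,dy=+4->C
  (4,5):dx=+6,dy=+15->C; (4,6):dx=-3,dy=+5->D; (4,7):dx=+4,dy=+10->C; (4,8):dx=+3,dy=+12->C
  (4,9):dx=-2,dy=+8->D; (4,10):dx=+8,dy=+7->C; (5,6):dx=-9,dy=-10->C; (5,7):dx=-2,dy=-5->C
  (5,8):dx=-3,dy=-3->C; (5,9):dx=-8,dy=-7->C; (5,10):dx=+2,dy=-8->D; (6,7):dx=+7,dy=+5->C
  (6,8):dx=+6,dy=+7->C; (6,9):dx=+1,dy=+3->C; (6,10):dx=+11,dy=+2->C; (7,8):dx=-1,dy=+2->D
  (7,9):dx=-6,dy=-2->C; (7,10):dx=+4,dy=-3->D; (8,9):dx=-5,dy=-4->C; (8,10):dx=+5,dy=-5->D
  (9,10):dx=+10,dy=-1->D
Step 2: C = 30, D = 15, total pairs = 45.
Step 3: tau = (C - D)/(n(n-1)/2) = (30 - 15)/45 = 0.333333.
Step 4: Exact two-sided p-value (enumerate n! = 3628800 permutations of y under H0): p = 0.216373.
Step 5: alpha = 0.05. fail to reject H0.

tau_b = 0.3333 (C=30, D=15), p = 0.216373, fail to reject H0.


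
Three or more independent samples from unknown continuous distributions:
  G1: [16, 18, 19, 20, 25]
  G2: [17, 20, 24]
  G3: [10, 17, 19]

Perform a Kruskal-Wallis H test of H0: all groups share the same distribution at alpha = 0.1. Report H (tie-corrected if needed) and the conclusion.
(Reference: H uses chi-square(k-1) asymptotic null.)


Step 1: Combine all N = 11 observations and assign midranks.
sorted (value, group, rank): (10,G3,1), (16,G1,2), (17,G2,3.5), (17,G3,3.5), (18,G1,5), (19,G1,6.5), (19,G3,6.5), (20,G1,8.5), (20,G2,8.5), (24,G2,10), (25,G1,11)
Step 2: Sum ranks within each group.
R_1 = 33 (n_1 = 5)
R_2 = 22 (n_2 = 3)
R_3 = 11 (n_3 = 3)
Step 3: H = 12/(N(N+1)) * sum(R_i^2/n_i) - 3(N+1)
     = 12/(11*12) * (33^2/5 + 22^2/3 + 11^2/3) - 3*12
     = 0.090909 * 419.467 - 36
     = 2.133333.
Step 4: Ties present; correction factor C = 1 - 18/(11^3 - 11) = 0.986364. Corrected H = 2.133333 / 0.986364 = 2.162826.
Step 5: Under H0, H ~ chi^2(2); p-value = 0.339116.
Step 6: alpha = 0.1. fail to reject H0.

H = 2.1628, df = 2, p = 0.339116, fail to reject H0.


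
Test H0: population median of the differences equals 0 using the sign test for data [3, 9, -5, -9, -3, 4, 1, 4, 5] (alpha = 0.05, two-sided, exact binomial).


Step 1: Discard zero differences. Original n = 9; n_eff = number of nonzero differences = 9.
Nonzero differences (with sign): +3, +9, -5, -9, -3, +4, +1, +4, +5
Step 2: Count signs: positive = 6, negative = 3.
Step 3: Under H0: P(positive) = 0.5, so the number of positives S ~ Bin(9, 0.5).
Step 4: Two-sided exact p-value = sum of Bin(9,0.5) probabilities at or below the observed probability = 0.507812.
Step 5: alpha = 0.05. fail to reject H0.

n_eff = 9, pos = 6, neg = 3, p = 0.507812, fail to reject H0.


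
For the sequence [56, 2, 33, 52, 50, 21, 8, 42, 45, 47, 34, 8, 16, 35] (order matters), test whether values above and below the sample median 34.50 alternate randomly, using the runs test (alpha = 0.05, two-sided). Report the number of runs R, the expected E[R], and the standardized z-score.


Step 1: Compute median = 34.50; label A = above, B = below.
Labels in order: ABBAABBAAABBBA  (n_A = 7, n_B = 7)
Step 2: Count runs R = 7.
Step 3: Under H0 (random ordering), E[R] = 2*n_A*n_B/(n_A+n_B) + 1 = 2*7*7/14 + 1 = 8.0000.
        Var[R] = 2*n_A*n_B*(2*n_A*n_B - n_A - n_B) / ((n_A+n_B)^2 * (n_A+n_B-1)) = 8232/2548 = 3.2308.
        SD[R] = 1.7974.
Step 4: Continuity-corrected z = (R + 0.5 - E[R]) / SD[R] = (7 + 0.5 - 8.0000) / 1.7974 = -0.2782.
Step 5: Two-sided p-value via normal approximation = 2*(1 - Phi(|z|)) = 0.780879.
Step 6: alpha = 0.05. fail to reject H0.

R = 7, z = -0.2782, p = 0.780879, fail to reject H0.


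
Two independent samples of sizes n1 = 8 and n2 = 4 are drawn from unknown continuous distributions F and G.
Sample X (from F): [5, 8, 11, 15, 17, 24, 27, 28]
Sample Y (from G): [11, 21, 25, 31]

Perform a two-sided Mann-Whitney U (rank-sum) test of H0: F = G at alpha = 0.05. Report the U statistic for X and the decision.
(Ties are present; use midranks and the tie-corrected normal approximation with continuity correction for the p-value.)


Step 1: Combine and sort all 12 observations; assign midranks.
sorted (value, group): (5,X), (8,X), (11,X), (11,Y), (15,X), (17,X), (21,Y), (24,X), (25,Y), (27,X), (28,X), (31,Y)
ranks: 5->1, 8->2, 11->3.5, 11->3.5, 15->5, 17->6, 21->7, 24->8, 25->9, 27->10, 28->11, 31->12
Step 2: Rank sum for X: R1 = 1 + 2 + 3.5 + 5 + 6 + 8 + 10 + 11 = 46.5.
Step 3: U_X = R1 - n1(n1+1)/2 = 46.5 - 8*9/2 = 46.5 - 36 = 10.5.
       U_Y = n1*n2 - U_X = 32 - 10.5 = 21.5.
Step 4: Ties are present, so use the tie-corrected normal approximation (with continuity correction) for the p-value.
Step 5: p-value = 0.394938; compare to alpha = 0.05. fail to reject H0.

U_X = 10.5, p = 0.394938, fail to reject H0 at alpha = 0.05.


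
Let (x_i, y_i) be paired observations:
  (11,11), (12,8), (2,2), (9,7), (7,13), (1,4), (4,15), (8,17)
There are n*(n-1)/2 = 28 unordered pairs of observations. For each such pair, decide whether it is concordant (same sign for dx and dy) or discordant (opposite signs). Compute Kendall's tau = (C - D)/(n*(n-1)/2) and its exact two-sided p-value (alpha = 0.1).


Step 1: Enumerate the 28 unordered pairs (i,j) with i<j and classify each by sign(x_j-x_i) * sign(y_j-y_i).
  (1,2):dx=+1,dy=-3->D; (1,3):dx=-9,dy=-9->C; (1,4):dx=-2,dy=-4->C; (1,5):dx=-4,dy=+2->D
  (1,6):dx=-10,dy=-7->C; (1,7):dx=-7,dy=+4->D; (1,8):dx=-3,dy=+6->D; (2,3):dx=-10,dy=-6->C
  (2,4):dx=-3,dy=-1->C; (2,5):dx=-5,dy=+5->D; (2,6):dx=-11,dy=-4->C; (2,7):dx=-8,dy=+7->D
  (2,8):dx=-4,dy=+9->D; (3,4):dx=+7,dy=+5->C; (3,5):dx=+5,dy=+11->C; (3,6):dx=-1,dy=+2->D
  (3,7):dx=+2,dy=+13->C; (3,8):dx=+6,dy=+15->C; (4,5):dx=-2,dy=+6->D; (4,6):dx=-8,dy=-3->C
  (4,7):dx=-5,dy=+8->D; (4,8):dx=-1,dy=+10->D; (5,6):dx=-6,dy=-9->C; (5,7):dx=-3,dy=+2->D
  (5,8):dx=+1,dy=+4->C; (6,7):dx=+3,dy=+11->C; (6,8):dx=+7,dy=+13->C; (7,8):dx=+4,dy=+2->C
Step 2: C = 16, D = 12, total pairs = 28.
Step 3: tau = (C - D)/(n(n-1)/2) = (16 - 12)/28 = 0.142857.
Step 4: Exact two-sided p-value (enumerate n! = 40320 permutations of y under H0): p = 0.719544.
Step 5: alpha = 0.1. fail to reject H0.

tau_b = 0.1429 (C=16, D=12), p = 0.719544, fail to reject H0.


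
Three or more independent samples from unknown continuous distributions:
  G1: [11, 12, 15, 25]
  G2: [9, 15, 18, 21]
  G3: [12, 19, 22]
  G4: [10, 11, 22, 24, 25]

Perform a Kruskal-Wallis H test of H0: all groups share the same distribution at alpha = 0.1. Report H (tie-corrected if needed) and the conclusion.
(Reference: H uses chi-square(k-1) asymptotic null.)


Step 1: Combine all N = 16 observations and assign midranks.
sorted (value, group, rank): (9,G2,1), (10,G4,2), (11,G1,3.5), (11,G4,3.5), (12,G1,5.5), (12,G3,5.5), (15,G1,7.5), (15,G2,7.5), (18,G2,9), (19,G3,10), (21,G2,11), (22,G3,12.5), (22,G4,12.5), (24,G4,14), (25,G1,15.5), (25,G4,15.5)
Step 2: Sum ranks within each group.
R_1 = 32 (n_1 = 4)
R_2 = 28.5 (n_2 = 4)
R_3 = 28 (n_3 = 3)
R_4 = 47.5 (n_4 = 5)
Step 3: H = 12/(N(N+1)) * sum(R_i^2/n_i) - 3(N+1)
     = 12/(16*17) * (32^2/4 + 28.5^2/4 + 28^2/3 + 47.5^2/5) - 3*17
     = 0.044118 * 1171.65 - 51
     = 0.690257.
Step 4: Ties present; correction factor C = 1 - 30/(16^3 - 16) = 0.992647. Corrected H = 0.690257 / 0.992647 = 0.695370.
Step 5: Under H0, H ~ chi^2(3); p-value = 0.874292.
Step 6: alpha = 0.1. fail to reject H0.

H = 0.6954, df = 3, p = 0.874292, fail to reject H0.


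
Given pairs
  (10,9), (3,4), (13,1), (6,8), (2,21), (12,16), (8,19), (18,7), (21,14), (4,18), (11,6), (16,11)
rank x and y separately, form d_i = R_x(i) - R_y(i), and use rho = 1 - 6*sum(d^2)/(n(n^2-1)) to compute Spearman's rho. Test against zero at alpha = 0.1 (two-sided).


Step 1: Rank x and y separately (midranks; no ties here).
rank(x): 10->6, 3->2, 13->9, 6->4, 2->1, 12->8, 8->5, 18->11, 21->12, 4->3, 11->7, 16->10
rank(y): 9->6, 4->2, 1->1, 8->5, 21->12, 16->9, 19->11, 7->4, 14->8, 18->10, 6->3, 11->7
Step 2: d_i = R_x(i) - R_y(i); compute d_i^2.
  (6-6)^2=0, (2-2)^2=0, (9-1)^2=64, (4-5)^2=1, (1-12)^2=121, (8-9)^2=1, (5-11)^2=36, (11-4)^2=49, (12-8)^2=16, (3-10)^2=49, (7-3)^2=16, (10-7)^2=9
sum(d^2) = 362.
Step 3: rho = 1 - 6*362 / (12*(12^2 - 1)) = 1 - 2172/1716 = -0.265734.
Step 4: Under H0, t = rho * sqrt((n-2)/(1-rho^2)) = -0.8717 ~ t(10).
Step 5: Two-sided p-value from the t-distribution with 10 df = 0.403833.
Step 6: alpha = 0.1. fail to reject H0.

rho = -0.2657, p = 0.403833, fail to reject H0 at alpha = 0.1.


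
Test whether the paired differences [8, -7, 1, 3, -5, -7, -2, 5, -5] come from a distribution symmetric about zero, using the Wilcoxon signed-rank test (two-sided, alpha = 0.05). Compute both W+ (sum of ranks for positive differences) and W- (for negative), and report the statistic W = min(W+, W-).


Step 1: Drop any zero differences (none here) and take |d_i|.
|d| = [8, 7, 1, 3, 5, 7, 2, 5, 5]
Step 2: Midrank |d_i| (ties get averaged ranks).
ranks: |8|->9, |7|->7.5, |1|->1, |3|->3, |5|->5, |7|->7.5, |2|->2, |5|->5, |5|->5
Step 3: Attach original signs; sum ranks with positive sign and with negative sign.
W+ = 9 + 1 + 3 + 5 = 18
W- = 7.5 + 5 + 7.5 + 2 + 5 = 27
(Check: W+ + W- = 45 should equal n(n+1)/2 = 45.)
Step 4: Test statistic W = min(W+, W-) = 18.
Step 5: Ties in |d|, so use the tie-corrected normal approximation.
        E[W] = n(n+1)/4 = 9*10/4 = 22.5.
        Tie groups: |d|=5 (t=3), |d|=7 (t=2); sum(t^3 - t) = 30.
        Var[W] = n(n+1)(2n+1)/24 - sum(t^3-t)/48 = 1710/24 - 30/48 = 70.625.
        z = (W - E[W]) / sqrt(Var[W]) = (18 - 22.5) / 8.4039 = -0.5355.
        Two-sided p = 2*Phi(z) = 0.592326.
Step 6: alpha = 0.05. fail to reject H0.

W+ = 18, W- = 27, W = min = 18, p = 0.592326, fail to reject H0.


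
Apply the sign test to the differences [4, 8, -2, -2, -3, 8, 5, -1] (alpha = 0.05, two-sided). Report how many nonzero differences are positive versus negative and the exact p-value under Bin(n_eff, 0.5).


Step 1: Discard zero differences. Original n = 8; n_eff = number of nonzero differences = 8.
Nonzero differences (with sign): +4, +8, -2, -2, -3, +8, +5, -1
Step 2: Count signs: positive = 4, negative = 4.
Step 3: Under H0: P(positive) = 0.5, so the number of positives S ~ Bin(8, 0.5).
Step 4: Two-sided exact p-value = sum of Bin(8,0.5) probabilities at or below the observed probability = 1.000000.
Step 5: alpha = 0.05. fail to reject H0.

n_eff = 8, pos = 4, neg = 4, p = 1.000000, fail to reject H0.


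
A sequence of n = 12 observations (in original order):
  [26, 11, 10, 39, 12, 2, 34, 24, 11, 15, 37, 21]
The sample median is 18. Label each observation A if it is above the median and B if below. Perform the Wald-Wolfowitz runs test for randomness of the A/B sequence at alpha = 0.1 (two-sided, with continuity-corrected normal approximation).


Step 1: Compute median = 18; label A = above, B = below.
Labels in order: ABBABBAABBAA  (n_A = 6, n_B = 6)
Step 2: Count runs R = 7.
Step 3: Under H0 (random ordering), E[R] = 2*n_A*n_B/(n_A+n_B) + 1 = 2*6*6/12 + 1 = 7.0000.
        Var[R] = 2*n_A*n_B*(2*n_A*n_B - n_A - n_B) / ((n_A+n_B)^2 * (n_A+n_B-1)) = 4320/1584 = 2.7273.
        SD[R] = 1.6514.
Step 4: R = E[R], so z = 0 with no continuity correction.
Step 5: Two-sided p-value via normal approximation = 2*(1 - Phi(|z|)) = 1.000000.
Step 6: alpha = 0.1. fail to reject H0.

R = 7, z = 0.0000, p = 1.000000, fail to reject H0.


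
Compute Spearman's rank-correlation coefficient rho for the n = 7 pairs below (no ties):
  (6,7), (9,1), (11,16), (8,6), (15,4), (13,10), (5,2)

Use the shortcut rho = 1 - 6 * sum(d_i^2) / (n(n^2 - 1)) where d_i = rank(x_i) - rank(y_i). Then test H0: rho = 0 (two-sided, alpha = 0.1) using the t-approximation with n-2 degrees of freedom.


Step 1: Rank x and y separately (midranks; no ties here).
rank(x): 6->2, 9->4, 11->5, 8->3, 15->7, 13->6, 5->1
rank(y): 7->5, 1->1, 16->7, 6->4, 4->3, 10->6, 2->2
Step 2: d_i = R_x(i) - R_y(i); compute d_i^2.
  (2-5)^2=9, (4-1)^2=9, (5-7)^2=4, (3-4)^2=1, (7-3)^2=16, (6-6)^2=0, (1-2)^2=1
sum(d^2) = 40.
Step 3: rho = 1 - 6*40 / (7*(7^2 - 1)) = 1 - 240/336 = 0.285714.
Step 4: Under H0, t = rho * sqrt((n-2)/(1-rho^2)) = 0.6667 ~ t(5).
Step 5: Two-sided p-value from the t-distribution with 5 df = 0.534509.
Step 6: alpha = 0.1. fail to reject H0.

rho = 0.2857, p = 0.534509, fail to reject H0 at alpha = 0.1.
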